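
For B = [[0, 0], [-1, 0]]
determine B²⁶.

[[0, 0], [0, 0]]

B is strictly triangular, hence nilpotent: B² = 0, so B²⁶ = 0.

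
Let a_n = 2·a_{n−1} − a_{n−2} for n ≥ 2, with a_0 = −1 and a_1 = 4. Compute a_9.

With companion matrix M = [[2, −1], [1, 0]], [a_n, a_{n−1}]ᵀ = M·[a_{n−1}, a_{n−2}]ᵀ, so [a_9, a_8]ᵀ = M^8·[a_1, a_0]ᵀ.
M^8 = [[9, −8], [8, −7]], giving [a_9, a_8]ᵀ = [[44], [39]].

44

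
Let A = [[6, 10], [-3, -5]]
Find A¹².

A² = A (a projection; rank 1, trace 1), so A¹² = A.

[[6, 10], [-3, -5]]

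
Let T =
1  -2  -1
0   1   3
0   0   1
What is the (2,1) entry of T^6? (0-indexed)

T = I + N where N = [[0, -2, -1], [0, 0, 3], [0, 0, 0]] is strictly upper-triangular, so N^3 = 0.
(I + N)^6 = I + 6·N + 15·N^2 = [[1, -12, -96], [0, 1, 18], [0, 0, 1]].

0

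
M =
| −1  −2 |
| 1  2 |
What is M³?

M² = M (a projection; rank 1, trace 1), so M³ = M.

[[−1, −2], [1, 2]]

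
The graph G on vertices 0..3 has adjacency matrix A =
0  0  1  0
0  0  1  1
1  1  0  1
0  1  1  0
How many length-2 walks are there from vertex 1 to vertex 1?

2

The number of length-2 walks from vertex 1 to vertex 1 is entry (1,1) of A², where A is the adjacency matrix.
A² = [[1, 1, 0, 1], [1, 2, 1, 1], [0, 1, 3, 1], [1, 1, 1, 2]]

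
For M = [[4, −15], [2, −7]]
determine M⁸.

[[−1274, 3825], [−510, 1531]]

tr M = −3 and det M = 2, so the characteristic polynomial is λ² − (−3)λ + (2) with roots −1 and −2.
Eigenvectors give P = [[−3, 5], [−1, 2]] with P⁻¹ = [[−2, 5], [−1, 3]], and M = P·diag(−1, −2)·P⁻¹.
Then M⁸ = P·diag(1, 256)·P⁻¹ = [[−3, 1280], [−1, 512]] · [[−2, 5], [−1, 3]] = [[−1274, 3825], [−510, 1531]].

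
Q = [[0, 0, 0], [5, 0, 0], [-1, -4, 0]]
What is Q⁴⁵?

[[0, 0, 0], [0, 0, 0], [0, 0, 0]]

Q is strictly triangular, hence nilpotent: Q³ = 0, so Q⁴⁵ = 0.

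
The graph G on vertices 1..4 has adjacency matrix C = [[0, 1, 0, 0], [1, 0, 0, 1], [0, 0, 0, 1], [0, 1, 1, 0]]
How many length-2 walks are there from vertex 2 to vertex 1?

The number of length-2 walks from vertex 2 to vertex 1 is entry (2,1) of C^2, where C is the adjacency matrix.
C^2 = [[1, 0, 0, 1], [0, 2, 1, 0], [0, 1, 1, 0], [1, 0, 0, 2]]

0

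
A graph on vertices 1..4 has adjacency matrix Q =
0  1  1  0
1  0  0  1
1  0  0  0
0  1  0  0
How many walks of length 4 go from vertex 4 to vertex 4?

The number of length-4 walks from vertex 4 to vertex 4 is entry (4,4) of Q⁴, where Q is the adjacency matrix.
Q² = [[2, 0, 0, 1], [0, 2, 1, 0], [0, 1, 1, 0], [1, 0, 0, 1]]
Q³ = [[0, 3, 2, 0], [3, 0, 0, 2], [2, 0, 0, 1], [0, 2, 1, 0]]
Q⁴ = [[5, 0, 0, 3], [0, 5, 3, 0], [0, 3, 2, 0], [3, 0, 0, 2]]

2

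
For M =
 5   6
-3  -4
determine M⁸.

tr M = 1 and det M = -2, so the characteristic polynomial is λ² − (1)λ + (-2) with roots 2 and -1.
Eigenvectors give P = [[-2, 1], [1, -1]] with P⁻¹ = [[-1, -1], [-1, -2]], and M = P·diag(2, -1)·P⁻¹.
Then M⁸ = P·diag(256, 1)·P⁻¹ = [[-512, 1], [256, -1]] · [[-1, -1], [-1, -2]] = [[511, 510], [-255, -254]].

[[511, 510], [-255, -254]]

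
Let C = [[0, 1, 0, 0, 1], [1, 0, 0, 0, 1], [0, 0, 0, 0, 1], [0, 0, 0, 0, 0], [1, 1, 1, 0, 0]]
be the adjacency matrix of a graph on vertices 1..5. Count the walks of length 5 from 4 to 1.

The number of length-5 walks from vertex 4 to vertex 1 is entry (4,1) of C⁵, where C is the adjacency matrix.
C² = [[2, 1, 1, 0, 1], [1, 2, 1, 0, 1], [1, 1, 1, 0, 0], [0, 0, 0, 0, 0], [1, 1, 0, 0, 3]]
C³ = [[2, 3, 1, 0, 4], [3, 2, 1, 0, 4], [1, 1, 0, 0, 3], [0, 0, 0, 0, 0], [4, 4, 3, 0, 2]]
C⁴ = [[7, 6, 4, 0, 6], [6, 7, 4, 0, 6], [4, 4, 3, 0, 2], [0, 0, 0, 0, 0], [6, 6, 2, 0, 11]]
C⁵ = [[12, 13, 6, 0, 17], [13, 12, 6, 0, 17], [6, 6, 2, 0, 11], [0, 0, 0, 0, 0], [17, 17, 11, 0, 14]]

0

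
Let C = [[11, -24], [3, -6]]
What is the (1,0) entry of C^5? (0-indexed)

633

tr C = 5 and det C = 6, so the characteristic polynomial is λ² − (5)λ + (6) with roots 2 and 3.
Eigenvectors give P = [[8, -3], [3, -1]] with P⁻¹ = [[-1, 3], [-3, 8]], and C = P·diag(2, 3)·P⁻¹.
Then C^5 = P·diag(32, 243)·P⁻¹ = [[256, -729], [96, -243]] · [[-1, 3], [-3, 8]] = [[1931, -5064], [633, -1656]].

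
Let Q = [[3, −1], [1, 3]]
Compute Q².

[[8, −6], [6, 8]]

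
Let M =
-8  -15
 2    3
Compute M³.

[[-122, -285], [38, 87]]

tr M = -5 and det M = 6, so the characteristic polynomial is λ² − (-5)λ + (6) with roots -2 and -3.
Eigenvectors give P = [[-5, -3], [2, 1]] with P⁻¹ = [[1, 3], [-2, -5]], and M = P·diag(-2, -3)·P⁻¹.
Then M³ = P·diag(-8, -27)·P⁻¹ = [[40, 81], [-16, -27]] · [[1, 3], [-2, -5]] = [[-122, -285], [38, 87]].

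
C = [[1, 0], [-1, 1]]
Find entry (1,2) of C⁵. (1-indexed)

C = I + N where N = [[0, 0], [-1, 0]] is strictly lower-triangular, so N² = 0.
(I + N)⁵ = I + 5·N = [[1, 0], [-5, 1]].

0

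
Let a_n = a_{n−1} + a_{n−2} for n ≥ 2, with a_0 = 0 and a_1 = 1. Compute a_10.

55

With companion matrix B = [[1, 1], [1, 0]], [a_n, a_{n−1}]ᵀ = B·[a_{n−1}, a_{n−2}]ᵀ, so [a_10, a_9]ᵀ = B⁹·[a_1, a_0]ᵀ.
B⁹ = [[55, 34], [34, 21]], giving [a_10, a_9]ᵀ = [[55], [34]].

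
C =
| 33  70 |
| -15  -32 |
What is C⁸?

[[44391, 88270], [-18915, -37574]]

tr C = 1 and det C = -6, so the characteristic polynomial is λ² − (1)λ + (-6) with roots -2 and 3.
Eigenvectors give P = [[-2, 7], [1, -3]] with P⁻¹ = [[3, 7], [1, 2]], and C = P·diag(-2, 3)·P⁻¹.
Then C⁸ = P·diag(256, 6561)·P⁻¹ = [[-512, 45927], [256, -19683]] · [[3, 7], [1, 2]] = [[44391, 88270], [-18915, -37574]].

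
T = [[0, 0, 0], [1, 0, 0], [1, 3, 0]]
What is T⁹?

[[0, 0, 0], [0, 0, 0], [0, 0, 0]]

T is strictly triangular, hence nilpotent: T³ = 0, so T⁹ = 0.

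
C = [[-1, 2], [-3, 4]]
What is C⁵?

tr C = 3 and det C = 2, so the characteristic polynomial is λ² − (3)λ + (2) with roots 2 and 1.
Eigenvectors give P = [[-2, 1], [-3, 1]] with P⁻¹ = [[1, -1], [3, -2]], and C = P·diag(2, 1)·P⁻¹.
Then C⁵ = P·diag(32, 1)·P⁻¹ = [[-64, 1], [-96, 1]] · [[1, -1], [3, -2]] = [[-61, 62], [-93, 94]].

[[-61, 62], [-93, 94]]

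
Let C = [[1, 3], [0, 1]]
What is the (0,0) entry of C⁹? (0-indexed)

C = I + N where N = [[0, 3], [0, 0]] is strictly upper-triangular, so N² = 0.
(I + N)⁹ = I + 9·N = [[1, 27], [0, 1]].

1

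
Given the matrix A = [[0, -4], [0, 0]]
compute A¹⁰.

A is strictly triangular, hence nilpotent: A² = 0, so A¹⁰ = 0.

[[0, 0], [0, 0]]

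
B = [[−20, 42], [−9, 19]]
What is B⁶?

[[442, −882], [189, −377]]

tr B = −1 and det B = −2, so the characteristic polynomial is λ² − (−1)λ + (−2) with roots −2 and 1.
Eigenvectors give P = [[7, 2], [3, 1]] with P⁻¹ = [[1, −2], [−3, 7]], and B = P·diag(−2, 1)·P⁻¹.
Then B⁶ = P·diag(64, 1)·P⁻¹ = [[448, 2], [192, 1]] · [[1, −2], [−3, 7]] = [[442, −882], [189, −377]].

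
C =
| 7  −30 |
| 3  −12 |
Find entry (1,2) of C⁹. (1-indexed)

tr C = −5 and det C = 6, so the characteristic polynomial is λ² − (−5)λ + (6) with roots −2 and −3.
Eigenvectors give P = [[10, 3], [3, 1]] with P⁻¹ = [[1, −3], [−3, 10]], and C = P·diag(−2, −3)·P⁻¹.
Then C⁹ = P·diag(−512, −19683)·P⁻¹ = [[−5120, −59049], [−1536, −19683]] · [[1, −3], [−3, 10]] = [[172027, −575130], [57513, −192222]].

−575130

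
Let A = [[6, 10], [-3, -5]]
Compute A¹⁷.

[[6, 10], [-3, -5]]

A² = A (a projection; rank 1, trace 1), so A¹⁷ = A.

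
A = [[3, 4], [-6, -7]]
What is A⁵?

tr A = -4 and det A = 3, so the characteristic polynomial is λ² − (-4)λ + (3) with roots -3 and -1.
Eigenvectors give P = [[2, -1], [-3, 1]] with P⁻¹ = [[-1, -1], [-3, -2]], and A = P·diag(-3, -1)·P⁻¹.
Then A⁵ = P·diag(-243, -1)·P⁻¹ = [[-486, 1], [729, -1]] · [[-1, -1], [-3, -2]] = [[483, 484], [-726, -727]].

[[483, 484], [-726, -727]]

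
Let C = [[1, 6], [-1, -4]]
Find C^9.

tr C = -3 and det C = 2, so the characteristic polynomial is λ² − (-3)λ + (2) with roots -2 and -1.
Eigenvectors give P = [[-2, -3], [1, 1]] with P⁻¹ = [[1, 3], [-1, -2]], and C = P·diag(-2, -1)·P⁻¹.
Then C^9 = P·diag(-512, -1)·P⁻¹ = [[1024, 3], [-512, -1]] · [[1, 3], [-1, -2]] = [[1021, 3066], [-511, -1534]].

[[1021, 3066], [-511, -1534]]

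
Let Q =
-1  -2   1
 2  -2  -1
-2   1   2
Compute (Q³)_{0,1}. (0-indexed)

-1

Q² = [[-5, 7, 3], [-4, -1, 2], [0, 4, 1]]
Q³ = [[13, -1, -6], [-2, 12, 1], [6, -7, -2]]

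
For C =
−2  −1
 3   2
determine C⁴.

C² = I (check: tr C = 0 and det C = −1), so C⁴ = I since 4 is even.

[[1, 0], [0, 1]]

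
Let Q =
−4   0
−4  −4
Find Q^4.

Q^2 = [[16, 0], [32, 16]]
Q^3 = [[−64, 0], [−192, −64]]
Q^4 = [[256, 0], [1024, 256]]

[[256, 0], [1024, 256]]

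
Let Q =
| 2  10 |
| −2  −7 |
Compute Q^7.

[[8108, 20590], [−4118, −10423]]

tr Q = −5 and det Q = 6, so the characteristic polynomial is λ² − (−5)λ + (6) with roots −2 and −3.
Eigenvectors give P = [[5, 2], [−2, −1]] with P⁻¹ = [[1, 2], [−2, −5]], and Q = P·diag(−2, −3)·P⁻¹.
Then Q^7 = P·diag(−128, −2187)·P⁻¹ = [[−640, −4374], [256, 2187]] · [[1, 2], [−2, −5]] = [[8108, 20590], [−4118, −10423]].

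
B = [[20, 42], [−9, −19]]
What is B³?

[[62, 126], [−27, −55]]

tr B = 1 and det B = −2, so the characteristic polynomial is λ² − (1)λ + (−2) with roots 2 and −1.
Eigenvectors give P = [[7, −2], [−3, 1]] with P⁻¹ = [[1, 2], [3, 7]], and B = P·diag(2, −1)·P⁻¹.
Then B³ = P·diag(8, −1)·P⁻¹ = [[56, 2], [−24, −1]] · [[1, 2], [3, 7]] = [[62, 126], [−27, −55]].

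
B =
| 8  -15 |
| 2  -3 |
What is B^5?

tr B = 5 and det B = 6, so the characteristic polynomial is λ² − (5)λ + (6) with roots 3 and 2.
Eigenvectors give P = [[3, -5], [1, -2]] with P⁻¹ = [[2, -5], [1, -3]], and B = P·diag(3, 2)·P⁻¹.
Then B^5 = P·diag(243, 32)·P⁻¹ = [[729, -160], [243, -64]] · [[2, -5], [1, -3]] = [[1298, -3165], [422, -1023]].

[[1298, -3165], [422, -1023]]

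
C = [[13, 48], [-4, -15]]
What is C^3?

tr C = -2 and det C = -3, so the characteristic polynomial is λ² − (-2)λ + (-3) with roots 1 and -3.
Eigenvectors give P = [[4, -3], [-1, 1]] with P⁻¹ = [[1, 3], [1, 4]], and C = P·diag(1, -3)·P⁻¹.
Then C^3 = P·diag(1, -27)·P⁻¹ = [[4, 81], [-1, -27]] · [[1, 3], [1, 4]] = [[85, 336], [-28, -111]].

[[85, 336], [-28, -111]]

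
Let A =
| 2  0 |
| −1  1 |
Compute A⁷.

[[128, 0], [−127, 1]]

tr A = 3 and det A = 2, so the characteristic polynomial is λ² − (3)λ + (2) with roots 1 and 2.
Eigenvectors give P = [[0, −1], [1, 1]] with P⁻¹ = [[1, 1], [−1, 0]], and A = P·diag(1, 2)·P⁻¹.
Then A⁷ = P·diag(1, 128)·P⁻¹ = [[0, −128], [1, 128]] · [[1, 1], [−1, 0]] = [[128, 0], [−127, 1]].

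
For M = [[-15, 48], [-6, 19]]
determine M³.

[[-207, 624], [-78, 235]]

tr M = 4 and det M = 3, so the characteristic polynomial is λ² − (4)λ + (3) with roots 1 and 3.
Eigenvectors give P = [[3, -8], [1, -3]] with P⁻¹ = [[3, -8], [1, -3]], and M = P·diag(1, 3)·P⁻¹.
Then M³ = P·diag(1, 27)·P⁻¹ = [[3, -216], [1, -81]] · [[3, -8], [1, -3]] = [[-207, 624], [-78, 235]].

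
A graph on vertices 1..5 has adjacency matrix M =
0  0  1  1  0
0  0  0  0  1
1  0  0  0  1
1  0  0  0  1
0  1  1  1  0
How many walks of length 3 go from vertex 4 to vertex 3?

The number of length-3 walks from vertex 4 to vertex 3 is entry (4,3) of M³, where M is the adjacency matrix.
M² = [[2, 0, 0, 0, 2], [0, 1, 1, 1, 0], [0, 1, 2, 2, 0], [0, 1, 2, 2, 0], [2, 0, 0, 0, 3]]
M³ = [[0, 2, 4, 4, 0], [2, 0, 0, 0, 3], [4, 0, 0, 0, 5], [4, 0, 0, 0, 5], [0, 3, 5, 5, 0]]

0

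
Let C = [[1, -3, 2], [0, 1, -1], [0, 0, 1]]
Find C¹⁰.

[[1, -30, 155], [0, 1, -10], [0, 0, 1]]

C = I + N where N = [[0, -3, 2], [0, 0, -1], [0, 0, 0]] is strictly upper-triangular, so N³ = 0.
(I + N)¹⁰ = I + 10·N + 45·N² = [[1, -30, 155], [0, 1, -10], [0, 0, 1]].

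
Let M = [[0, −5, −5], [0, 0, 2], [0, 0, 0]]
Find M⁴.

[[0, 0, 0], [0, 0, 0], [0, 0, 0]]

M is strictly triangular, hence nilpotent: M³ = 0, so M⁴ = 0.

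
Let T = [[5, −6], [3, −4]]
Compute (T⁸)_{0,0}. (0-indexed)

511

tr T = 1 and det T = −2, so the characteristic polynomial is λ² − (1)λ + (−2) with roots −1 and 2.
Eigenvectors give P = [[−1, 2], [−1, 1]] with P⁻¹ = [[1, −2], [1, −1]], and T = P·diag(−1, 2)·P⁻¹.
Then T⁸ = P·diag(1, 256)·P⁻¹ = [[−1, 512], [−1, 256]] · [[1, −2], [1, −1]] = [[511, −510], [255, −254]].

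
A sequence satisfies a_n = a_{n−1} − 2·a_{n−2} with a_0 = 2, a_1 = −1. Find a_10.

79

With companion matrix Q = [[1, −2], [1, 0]], [a_n, a_{n−1}]ᵀ = Q·[a_{n−1}, a_{n−2}]ᵀ, so [a_10, a_9]ᵀ = Q⁹·[a_1, a_0]ᵀ.
Q⁹ = [[−11, 34], [−17, 6]], giving [a_10, a_9]ᵀ = [[79], [29]].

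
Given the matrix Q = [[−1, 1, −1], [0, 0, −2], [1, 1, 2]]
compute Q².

[[0, −2, −3], [−2, −2, −4], [1, 3, 1]]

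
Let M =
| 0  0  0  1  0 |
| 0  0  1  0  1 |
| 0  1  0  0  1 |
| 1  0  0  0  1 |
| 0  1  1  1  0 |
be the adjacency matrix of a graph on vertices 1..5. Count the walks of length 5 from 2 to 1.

The number of length-5 walks from vertex 2 to vertex 1 is entry (2,1) of M⁵, where M is the adjacency matrix.
M² = [[1, 0, 0, 0, 1], [0, 2, 1, 1, 1], [0, 1, 2, 1, 1], [0, 1, 1, 2, 0], [1, 1, 1, 0, 3]]
M³ = [[0, 1, 1, 2, 0], [1, 2, 3, 1, 4], [1, 3, 2, 1, 4], [2, 1, 1, 0, 4], [0, 4, 4, 4, 2]]
M⁴ = [[2, 1, 1, 0, 4], [1, 7, 6, 5, 6], [1, 6, 7, 5, 6], [0, 5, 5, 6, 2], [4, 6, 6, 2, 12]]
M⁵ = [[0, 5, 5, 6, 2], [5, 12, 13, 7, 18], [5, 13, 12, 7, 18], [6, 7, 7, 2, 16], [2, 18, 18, 16, 14]]

5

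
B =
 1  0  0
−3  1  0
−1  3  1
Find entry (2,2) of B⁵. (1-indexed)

B = I + N where N = [[0, 0, 0], [−3, 0, 0], [−1, 3, 0]] is strictly lower-triangular, so N³ = 0.
(I + N)⁵ = I + 5·N + 10·N² = [[1, 0, 0], [−15, 1, 0], [−95, 15, 1]].

1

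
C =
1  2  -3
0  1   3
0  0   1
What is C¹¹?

[[1, 22, 297], [0, 1, 33], [0, 0, 1]]

C = I + N where N = [[0, 2, -3], [0, 0, 3], [0, 0, 0]] is strictly upper-triangular, so N³ = 0.
(I + N)¹¹ = I + 11·N + 55·N² = [[1, 22, 297], [0, 1, 33], [0, 0, 1]].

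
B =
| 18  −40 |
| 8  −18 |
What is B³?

[[72, −160], [32, −72]]

tr B = 0 and det B = −4, so the characteristic polynomial is λ² − (0)λ + (−4) with roots 2 and −2.
Eigenvectors give P = [[5, −2], [2, −1]] with P⁻¹ = [[1, −2], [2, −5]], and B = P·diag(2, −2)·P⁻¹.
Then B³ = P·diag(8, −8)·P⁻¹ = [[40, 16], [16, 8]] · [[1, −2], [2, −5]] = [[72, −160], [32, −72]].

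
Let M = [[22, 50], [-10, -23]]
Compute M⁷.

[[9388, 23150], [-4630, -11447]]

tr M = -1 and det M = -6, so the characteristic polynomial is λ² − (-1)λ + (-6) with roots 2 and -3.
Eigenvectors give P = [[5, -2], [-2, 1]] with P⁻¹ = [[1, 2], [2, 5]], and M = P·diag(2, -3)·P⁻¹.
Then M⁷ = P·diag(128, -2187)·P⁻¹ = [[640, 4374], [-256, -2187]] · [[1, 2], [2, 5]] = [[9388, 23150], [-4630, -11447]].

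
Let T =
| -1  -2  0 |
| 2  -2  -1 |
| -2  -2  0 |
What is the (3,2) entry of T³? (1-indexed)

T² = [[-3, 6, 2], [-4, 2, 2], [-2, 8, 2]]
T³ = [[11, -10, -6], [4, 0, -2], [14, -16, -8]]

-16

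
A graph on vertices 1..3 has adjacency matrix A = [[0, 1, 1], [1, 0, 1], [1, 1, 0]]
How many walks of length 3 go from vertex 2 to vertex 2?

2

The number of length-3 walks from vertex 2 to vertex 2 is entry (2,2) of A³, where A is the adjacency matrix.
A² = [[2, 1, 1], [1, 2, 1], [1, 1, 2]]
A³ = [[2, 3, 3], [3, 2, 3], [3, 3, 2]]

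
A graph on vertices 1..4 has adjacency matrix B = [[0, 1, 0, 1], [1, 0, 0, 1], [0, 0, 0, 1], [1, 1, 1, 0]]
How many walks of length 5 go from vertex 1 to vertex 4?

The number of length-5 walks from vertex 1 to vertex 4 is entry (1,4) of B⁵, where B is the adjacency matrix.
B² = [[2, 1, 1, 1], [1, 2, 1, 1], [1, 1, 1, 0], [1, 1, 0, 3]]
B³ = [[2, 3, 1, 4], [3, 2, 1, 4], [1, 1, 0, 3], [4, 4, 3, 2]]
B⁴ = [[7, 6, 4, 6], [6, 7, 4, 6], [4, 4, 3, 2], [6, 6, 2, 11]]
B⁵ = [[12, 13, 6, 17], [13, 12, 6, 17], [6, 6, 2, 11], [17, 17, 11, 14]]

17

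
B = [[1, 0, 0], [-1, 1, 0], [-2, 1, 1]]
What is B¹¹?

[[1, 0, 0], [-11, 1, 0], [-77, 11, 1]]

B = I + N where N = [[0, 0, 0], [-1, 0, 0], [-2, 1, 0]] is strictly lower-triangular, so N³ = 0.
(I + N)¹¹ = I + 11·N + 55·N² = [[1, 0, 0], [-11, 1, 0], [-77, 11, 1]].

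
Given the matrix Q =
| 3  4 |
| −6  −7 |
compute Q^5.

[[483, 484], [−726, −727]]

tr Q = −4 and det Q = 3, so the characteristic polynomial is λ² − (−4)λ + (3) with roots −1 and −3.
Eigenvectors give P = [[−1, −2], [1, 3]] with P⁻¹ = [[−3, −2], [1, 1]], and Q = P·diag(−1, −3)·P⁻¹.
Then Q^5 = P·diag(−1, −243)·P⁻¹ = [[1, 486], [−1, −729]] · [[−3, −2], [1, 1]] = [[483, 484], [−726, −727]].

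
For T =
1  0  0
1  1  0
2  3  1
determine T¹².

[[1, 0, 0], [12, 1, 0], [222, 36, 1]]

T = I + N where N = [[0, 0, 0], [1, 0, 0], [2, 3, 0]] is strictly lower-triangular, so N³ = 0.
(I + N)¹² = I + 12·N + 66·N² = [[1, 0, 0], [12, 1, 0], [222, 36, 1]].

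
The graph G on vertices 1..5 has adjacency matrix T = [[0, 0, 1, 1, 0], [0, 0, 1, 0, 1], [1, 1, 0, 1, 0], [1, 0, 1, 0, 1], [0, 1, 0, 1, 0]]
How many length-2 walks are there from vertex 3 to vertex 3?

3

The number of length-2 walks from vertex 3 to vertex 3 is entry (3,3) of T^2, where T is the adjacency matrix.
T^2 = [[2, 1, 1, 1, 1], [1, 2, 0, 2, 0], [1, 0, 3, 1, 2], [1, 2, 1, 3, 0], [1, 0, 2, 0, 2]]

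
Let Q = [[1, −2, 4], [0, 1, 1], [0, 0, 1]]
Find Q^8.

Q = I + N where N = [[0, −2, 4], [0, 0, 1], [0, 0, 0]] is strictly upper-triangular, so N^3 = 0.
(I + N)^8 = I + 8·N + 28·N^2 = [[1, −16, −24], [0, 1, 8], [0, 0, 1]].

[[1, −16, −24], [0, 1, 8], [0, 0, 1]]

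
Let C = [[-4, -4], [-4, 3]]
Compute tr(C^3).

-85

C^2 = [[32, 4], [4, 25]]
C^3 = [[-144, -116], [-116, 59]]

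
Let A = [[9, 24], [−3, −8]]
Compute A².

[[9, 24], [−3, −8]]

A² = A (a projection; rank 1, trace 1), so A² = A.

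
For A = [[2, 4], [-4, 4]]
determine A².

[[-12, 24], [-24, 0]]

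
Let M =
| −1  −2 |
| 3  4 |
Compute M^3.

tr M = 3 and det M = 2, so the characteristic polynomial is λ² − (3)λ + (2) with roots 2 and 1.
Eigenvectors give P = [[−2, 1], [3, −1]] with P⁻¹ = [[1, 1], [3, 2]], and M = P·diag(2, 1)·P⁻¹.
Then M^3 = P·diag(8, 1)·P⁻¹ = [[−16, 1], [24, −1]] · [[1, 1], [3, 2]] = [[−13, −14], [21, 22]].

[[−13, −14], [21, 22]]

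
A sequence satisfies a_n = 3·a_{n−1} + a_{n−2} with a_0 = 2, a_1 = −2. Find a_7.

−1658

With companion matrix T = [[3, 1], [1, 0]], [a_n, a_{n−1}]ᵀ = T·[a_{n−1}, a_{n−2}]ᵀ, so [a_7, a_6]ᵀ = T^6·[a_1, a_0]ᵀ.
T^6 = [[1189, 360], [360, 109]], giving [a_7, a_6]ᵀ = [[−1658], [−502]].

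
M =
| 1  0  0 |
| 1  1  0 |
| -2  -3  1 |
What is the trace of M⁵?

3

M = I + N where N = [[0, 0, 0], [1, 0, 0], [-2, -3, 0]] is strictly lower-triangular, so N³ = 0.
(I + N)⁵ = I + 5·N + 10·N² = [[1, 0, 0], [5, 1, 0], [-40, -15, 1]].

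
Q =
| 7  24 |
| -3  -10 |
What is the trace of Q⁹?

-513

tr Q = -3 and det Q = 2, so the characteristic polynomial is λ² − (-3)λ + (2) with roots -1 and -2.
Eigenvectors give P = [[-3, -8], [1, 3]] with P⁻¹ = [[-3, -8], [1, 3]], and Q = P·diag(-1, -2)·P⁻¹.
Then Q⁹ = P·diag(-1, -512)·P⁻¹ = [[3, 4096], [-1, -1536]] · [[-3, -8], [1, 3]] = [[4087, 12264], [-1533, -4600]].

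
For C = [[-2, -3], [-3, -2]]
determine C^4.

[[313, 312], [312, 313]]

C^2 = [[13, 12], [12, 13]]
C^3 = [[-62, -63], [-63, -62]]
C^4 = [[313, 312], [312, 313]]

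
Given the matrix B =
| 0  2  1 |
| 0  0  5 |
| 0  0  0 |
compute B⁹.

B is strictly triangular, hence nilpotent: B³ = 0, so B⁹ = 0.

[[0, 0, 0], [0, 0, 0], [0, 0, 0]]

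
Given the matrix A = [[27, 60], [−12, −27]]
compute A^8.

[[6561, 0], [0, 6561]]

tr A = 0 and det A = −9, so the characteristic polynomial is λ² − (0)λ + (−9) with roots −3 and 3.
Eigenvectors give P = [[−2, 5], [1, −2]] with P⁻¹ = [[2, 5], [1, 2]], and A = P·diag(−3, 3)·P⁻¹.
Then A^8 = P·diag(6561, 6561)·P⁻¹ = [[−13122, 32805], [6561, −13122]] · [[2, 5], [1, 2]] = [[6561, 0], [0, 6561]].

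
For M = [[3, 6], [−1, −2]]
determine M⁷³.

[[3, 6], [−1, −2]]

M² = M (a projection; rank 1, trace 1), so M⁷³ = M.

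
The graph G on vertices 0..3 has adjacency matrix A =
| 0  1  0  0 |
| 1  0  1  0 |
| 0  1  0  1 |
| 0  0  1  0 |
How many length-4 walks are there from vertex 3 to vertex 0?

0

The number of length-4 walks from vertex 3 to vertex 0 is entry (3,0) of A^4, where A is the adjacency matrix.
A^2 = [[1, 0, 1, 0], [0, 2, 0, 1], [1, 0, 2, 0], [0, 1, 0, 1]]
A^3 = [[0, 2, 0, 1], [2, 0, 3, 0], [0, 3, 0, 2], [1, 0, 2, 0]]
A^4 = [[2, 0, 3, 0], [0, 5, 0, 3], [3, 0, 5, 0], [0, 3, 0, 2]]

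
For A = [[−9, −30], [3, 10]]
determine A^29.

[[−9, −30], [3, 10]]

A² = A (a projection; rank 1, trace 1), so A^29 = A.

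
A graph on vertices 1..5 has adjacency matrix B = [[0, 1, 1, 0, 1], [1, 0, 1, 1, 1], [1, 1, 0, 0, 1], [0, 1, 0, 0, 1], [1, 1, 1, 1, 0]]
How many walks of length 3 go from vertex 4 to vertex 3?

The number of length-3 walks from vertex 4 to vertex 3 is entry (4,3) of B³, where B is the adjacency matrix.
B² = [[3, 2, 2, 2, 2], [2, 4, 2, 1, 3], [2, 2, 3, 2, 2], [2, 1, 2, 2, 1], [2, 3, 2, 1, 4]]
B³ = [[6, 9, 7, 4, 9], [9, 8, 9, 7, 9], [7, 9, 6, 4, 9], [4, 7, 4, 2, 7], [9, 9, 9, 7, 8]]

4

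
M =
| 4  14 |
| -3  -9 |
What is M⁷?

[[12226, 28826], [-6177, -14541]]

tr M = -5 and det M = 6, so the characteristic polynomial is λ² − (-5)λ + (6) with roots -2 and -3.
Eigenvectors give P = [[7, -2], [-3, 1]] with P⁻¹ = [[1, 2], [3, 7]], and M = P·diag(-2, -3)·P⁻¹.
Then M⁷ = P·diag(-128, -2187)·P⁻¹ = [[-896, 4374], [384, -2187]] · [[1, 2], [3, 7]] = [[12226, 28826], [-6177, -14541]].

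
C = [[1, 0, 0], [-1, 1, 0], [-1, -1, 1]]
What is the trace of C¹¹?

C = I + N where N = [[0, 0, 0], [-1, 0, 0], [-1, -1, 0]] is strictly lower-triangular, so N³ = 0.
(I + N)¹¹ = I + 11·N + 55·N² = [[1, 0, 0], [-11, 1, 0], [44, -11, 1]].

3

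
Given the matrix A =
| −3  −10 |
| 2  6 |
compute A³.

tr A = 3 and det A = 2, so the characteristic polynomial is λ² − (3)λ + (2) with roots 1 and 2.
Eigenvectors give P = [[5, −2], [−2, 1]] with P⁻¹ = [[1, 2], [2, 5]], and A = P·diag(1, 2)·P⁻¹.
Then A³ = P·diag(1, 8)·P⁻¹ = [[5, −16], [−2, 8]] · [[1, 2], [2, 5]] = [[−27, −70], [14, 36]].

[[−27, −70], [14, 36]]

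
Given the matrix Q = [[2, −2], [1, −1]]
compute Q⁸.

[[2, −2], [1, −1]]

Q² = Q (a projection; rank 1, trace 1), so Q⁸ = Q.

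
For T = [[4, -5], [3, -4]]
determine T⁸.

T² = I (check: tr T = 0 and det T = -1), so T⁸ = I since 8 is even.

[[1, 0], [0, 1]]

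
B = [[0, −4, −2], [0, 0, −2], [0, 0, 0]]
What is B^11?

[[0, 0, 0], [0, 0, 0], [0, 0, 0]]

B is strictly triangular, hence nilpotent: B^3 = 0, so B^11 = 0.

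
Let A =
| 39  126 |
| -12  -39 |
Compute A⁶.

[[729, 0], [0, 729]]

tr A = 0 and det A = -9, so the characteristic polynomial is λ² − (0)λ + (-9) with roots 3 and -3.
Eigenvectors give P = [[7, -3], [-2, 1]] with P⁻¹ = [[1, 3], [2, 7]], and A = P·diag(3, -3)·P⁻¹.
Then A⁶ = P·diag(729, 729)·P⁻¹ = [[5103, -2187], [-1458, 729]] · [[1, 3], [2, 7]] = [[729, 0], [0, 729]].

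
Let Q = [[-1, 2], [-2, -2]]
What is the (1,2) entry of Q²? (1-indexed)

-6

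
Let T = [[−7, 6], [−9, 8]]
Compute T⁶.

[[−125, 126], [−189, 190]]

tr T = 1 and det T = −2, so the characteristic polynomial is λ² − (1)λ + (−2) with roots 2 and −1.
Eigenvectors give P = [[2, 1], [3, 1]] with P⁻¹ = [[−1, 1], [3, −2]], and T = P·diag(2, −1)·P⁻¹.
Then T⁶ = P·diag(64, 1)·P⁻¹ = [[128, 1], [192, 1]] · [[−1, 1], [3, −2]] = [[−125, 126], [−189, 190]].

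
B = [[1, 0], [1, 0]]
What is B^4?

[[1, 0], [1, 0]]

B² = B (a projection; rank 1, trace 1), so B^4 = B.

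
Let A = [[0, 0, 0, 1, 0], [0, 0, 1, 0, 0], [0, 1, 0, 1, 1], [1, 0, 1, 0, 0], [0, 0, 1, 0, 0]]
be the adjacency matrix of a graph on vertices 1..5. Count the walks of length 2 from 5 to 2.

The number of length-2 walks from vertex 5 to vertex 2 is entry (5,2) of A², where A is the adjacency matrix.
A² = [[1, 0, 1, 0, 0], [0, 1, 0, 1, 1], [1, 0, 3, 0, 0], [0, 1, 0, 2, 1], [0, 1, 0, 1, 1]]

1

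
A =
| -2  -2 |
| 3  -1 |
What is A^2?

[[-2, 6], [-9, -5]]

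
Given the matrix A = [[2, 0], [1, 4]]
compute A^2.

[[4, 0], [6, 16]]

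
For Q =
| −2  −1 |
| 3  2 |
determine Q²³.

[[−2, −1], [3, 2]]

Q² = I (check: tr Q = 0 and det Q = −1), so Q²³ = Q since 23 is odd.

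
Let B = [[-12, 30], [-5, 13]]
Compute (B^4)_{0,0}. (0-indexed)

tr B = 1 and det B = -6, so the characteristic polynomial is λ² − (1)λ + (-6) with roots 3 and -2.
Eigenvectors give P = [[2, -3], [1, -1]] with P⁻¹ = [[-1, 3], [-1, 2]], and B = P·diag(3, -2)·P⁻¹.
Then B^4 = P·diag(81, 16)·P⁻¹ = [[162, -48], [81, -16]] · [[-1, 3], [-1, 2]] = [[-114, 390], [-65, 211]].

-114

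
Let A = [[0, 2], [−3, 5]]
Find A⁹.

tr A = 5 and det A = 6, so the characteristic polynomial is λ² − (5)λ + (6) with roots 3 and 2.
Eigenvectors give P = [[−2, 1], [−3, 1]] with P⁻¹ = [[1, −1], [3, −2]], and A = P·diag(3, 2)·P⁻¹.
Then A⁹ = P·diag(19683, 512)·P⁻¹ = [[−39366, 512], [−59049, 512]] · [[1, −1], [3, −2]] = [[−37830, 38342], [−57513, 58025]].

[[−37830, 38342], [−57513, 58025]]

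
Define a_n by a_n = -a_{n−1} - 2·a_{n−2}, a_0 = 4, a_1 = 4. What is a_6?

-12

With companion matrix B = [[-1, -2], [1, 0]], [a_n, a_{n−1}]ᵀ = B·[a_{n−1}, a_{n−2}]ᵀ, so [a_6, a_5]ᵀ = B⁵·[a_1, a_0]ᵀ.
B⁵ = [[-5, 2], [-1, -6]], giving [a_6, a_5]ᵀ = [[-12], [-28]].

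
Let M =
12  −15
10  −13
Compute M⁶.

[[−1266, 1995], [−1330, 2059]]

tr M = −1 and det M = −6, so the characteristic polynomial is λ² − (−1)λ + (−6) with roots 2 and −3.
Eigenvectors give P = [[3, −1], [2, −1]] with P⁻¹ = [[1, −1], [2, −3]], and M = P·diag(2, −3)·P⁻¹.
Then M⁶ = P·diag(64, 729)·P⁻¹ = [[192, −729], [128, −729]] · [[1, −1], [2, −3]] = [[−1266, 1995], [−1330, 2059]].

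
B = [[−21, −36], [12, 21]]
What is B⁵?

tr B = 0 and det B = −9, so the characteristic polynomial is λ² − (0)λ + (−9) with roots 3 and −3.
Eigenvectors give P = [[−3, −2], [2, 1]] with P⁻¹ = [[1, 2], [−2, −3]], and B = P·diag(3, −3)·P⁻¹.
Then B⁵ = P·diag(243, −243)·P⁻¹ = [[−729, 486], [486, −243]] · [[1, 2], [−2, −3]] = [[−1701, −2916], [972, 1701]].

[[−1701, −2916], [972, 1701]]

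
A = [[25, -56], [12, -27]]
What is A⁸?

[[-39359, 91840], [-19680, 45921]]

tr A = -2 and det A = -3, so the characteristic polynomial is λ² − (-2)λ + (-3) with roots -3 and 1.
Eigenvectors give P = [[2, 7], [1, 3]] with P⁻¹ = [[-3, 7], [1, -2]], and A = P·diag(-3, 1)·P⁻¹.
Then A⁸ = P·diag(6561, 1)·P⁻¹ = [[13122, 7], [6561, 3]] · [[-3, 7], [1, -2]] = [[-39359, 91840], [-19680, 45921]].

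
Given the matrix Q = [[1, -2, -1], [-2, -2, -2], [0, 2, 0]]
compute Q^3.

Q^2 = [[5, 0, 3], [2, 4, 6], [-4, -4, -4]]
Q^3 = [[5, -4, -5], [-6, 0, -10], [4, 8, 12]]

[[5, -4, -5], [-6, 0, -10], [4, 8, 12]]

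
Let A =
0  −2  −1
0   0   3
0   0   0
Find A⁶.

[[0, 0, 0], [0, 0, 0], [0, 0, 0]]

A is strictly triangular, hence nilpotent: A³ = 0, so A⁶ = 0.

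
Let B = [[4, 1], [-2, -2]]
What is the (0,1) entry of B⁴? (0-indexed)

32

B² = [[14, 2], [-4, 2]]
B³ = [[52, 10], [-20, -8]]
B⁴ = [[188, 32], [-64, -4]]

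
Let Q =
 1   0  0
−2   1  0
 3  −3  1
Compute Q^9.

Q = I + N where N = [[0, 0, 0], [−2, 0, 0], [3, −3, 0]] is strictly lower-triangular, so N^3 = 0.
(I + N)^9 = I + 9·N + 36·N^2 = [[1, 0, 0], [−18, 1, 0], [243, −27, 1]].

[[1, 0, 0], [−18, 1, 0], [243, −27, 1]]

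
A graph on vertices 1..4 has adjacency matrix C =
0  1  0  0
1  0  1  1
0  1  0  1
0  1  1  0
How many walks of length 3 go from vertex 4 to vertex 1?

1

The number of length-3 walks from vertex 4 to vertex 1 is entry (4,1) of C³, where C is the adjacency matrix.
C² = [[1, 0, 1, 1], [0, 3, 1, 1], [1, 1, 2, 1], [1, 1, 1, 2]]
C³ = [[0, 3, 1, 1], [3, 2, 4, 4], [1, 4, 2, 3], [1, 4, 3, 2]]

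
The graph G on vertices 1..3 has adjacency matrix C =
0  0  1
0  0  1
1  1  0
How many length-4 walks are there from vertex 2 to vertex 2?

The number of length-4 walks from vertex 2 to vertex 2 is entry (2,2) of C⁴, where C is the adjacency matrix.
C² = [[1, 1, 0], [1, 1, 0], [0, 0, 2]]
C³ = [[0, 0, 2], [0, 0, 2], [2, 2, 0]]
C⁴ = [[2, 2, 0], [2, 2, 0], [0, 0, 4]]

2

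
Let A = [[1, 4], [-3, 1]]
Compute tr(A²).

-22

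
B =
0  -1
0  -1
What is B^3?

B^2 = [[0, 1], [0, 1]]
B^3 = [[0, -1], [0, -1]]

[[0, -1], [0, -1]]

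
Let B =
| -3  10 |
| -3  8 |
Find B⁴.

[[-309, 650], [-195, 406]]

tr B = 5 and det B = 6, so the characteristic polynomial is λ² − (5)λ + (6) with roots 2 and 3.
Eigenvectors give P = [[2, -5], [1, -3]] with P⁻¹ = [[3, -5], [1, -2]], and B = P·diag(2, 3)·P⁻¹.
Then B⁴ = P·diag(16, 81)·P⁻¹ = [[32, -405], [16, -243]] · [[3, -5], [1, -2]] = [[-309, 650], [-195, 406]].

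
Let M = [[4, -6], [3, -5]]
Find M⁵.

tr M = -1 and det M = -2, so the characteristic polynomial is λ² − (-1)λ + (-2) with roots 1 and -2.
Eigenvectors give P = [[2, -1], [1, -1]] with P⁻¹ = [[1, -1], [1, -2]], and M = P·diag(1, -2)·P⁻¹.
Then M⁵ = P·diag(1, -32)·P⁻¹ = [[2, 32], [1, 32]] · [[1, -1], [1, -2]] = [[34, -66], [33, -65]].

[[34, -66], [33, -65]]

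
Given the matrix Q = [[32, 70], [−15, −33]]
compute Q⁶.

tr Q = −1 and det Q = −6, so the characteristic polynomial is λ² − (−1)λ + (−6) with roots 2 and −3.
Eigenvectors give P = [[7, −2], [−3, 1]] with P⁻¹ = [[1, 2], [3, 7]], and Q = P·diag(2, −3)·P⁻¹.
Then Q⁶ = P·diag(64, 729)·P⁻¹ = [[448, −1458], [−192, 729]] · [[1, 2], [3, 7]] = [[−3926, −9310], [1995, 4719]].

[[−3926, −9310], [1995, 4719]]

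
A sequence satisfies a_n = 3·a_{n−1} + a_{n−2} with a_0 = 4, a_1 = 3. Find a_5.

459

With companion matrix Q = [[3, 1], [1, 0]], [a_n, a_{n−1}]ᵀ = Q·[a_{n−1}, a_{n−2}]ᵀ, so [a_5, a_4]ᵀ = Q⁴·[a_1, a_0]ᵀ.
Q⁴ = [[109, 33], [33, 10]], giving [a_5, a_4]ᵀ = [[459], [139]].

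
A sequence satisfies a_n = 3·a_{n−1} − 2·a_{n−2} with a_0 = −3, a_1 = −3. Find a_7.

−3

With companion matrix A = [[3, −2], [1, 0]], [a_n, a_{n−1}]ᵀ = A·[a_{n−1}, a_{n−2}]ᵀ, so [a_7, a_6]ᵀ = A^6·[a_1, a_0]ᵀ.
A^6 = [[127, −126], [63, −62]], giving [a_7, a_6]ᵀ = [[−3], [−3]].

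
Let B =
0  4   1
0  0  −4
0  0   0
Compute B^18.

[[0, 0, 0], [0, 0, 0], [0, 0, 0]]

B is strictly triangular, hence nilpotent: B^3 = 0, so B^18 = 0.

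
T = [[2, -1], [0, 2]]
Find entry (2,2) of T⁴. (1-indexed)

16

T² = [[4, -4], [0, 4]]
T³ = [[8, -12], [0, 8]]
T⁴ = [[16, -32], [0, 16]]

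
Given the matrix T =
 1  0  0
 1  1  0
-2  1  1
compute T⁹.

T = I + N where N = [[0, 0, 0], [1, 0, 0], [-2, 1, 0]] is strictly lower-triangular, so N³ = 0.
(I + N)⁹ = I + 9·N + 36·N² = [[1, 0, 0], [9, 1, 0], [18, 9, 1]].

[[1, 0, 0], [9, 1, 0], [18, 9, 1]]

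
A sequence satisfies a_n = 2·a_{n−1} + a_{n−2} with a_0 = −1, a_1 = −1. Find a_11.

With companion matrix B = [[2, 1], [1, 0]], [a_n, a_{n−1}]ᵀ = B·[a_{n−1}, a_{n−2}]ᵀ, so [a_11, a_10]ᵀ = B¹⁰·[a_1, a_0]ᵀ.
B¹⁰ = [[5741, 2378], [2378, 985]], giving [a_11, a_10]ᵀ = [[−8119], [−3363]].

−8119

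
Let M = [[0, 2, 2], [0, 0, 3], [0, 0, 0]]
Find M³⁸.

[[0, 0, 0], [0, 0, 0], [0, 0, 0]]

M is strictly triangular, hence nilpotent: M³ = 0, so M³⁸ = 0.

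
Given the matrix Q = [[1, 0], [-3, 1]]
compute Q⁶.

Q = I + N where N = [[0, 0], [-3, 0]] is strictly lower-triangular, so N² = 0.
(I + N)⁶ = I + 6·N = [[1, 0], [-18, 1]].

[[1, 0], [-18, 1]]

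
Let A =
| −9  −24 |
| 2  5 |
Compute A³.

[[−105, −312], [26, 77]]

tr A = −4 and det A = 3, so the characteristic polynomial is λ² − (−4)λ + (3) with roots −3 and −1.
Eigenvectors give P = [[4, −3], [−1, 1]] with P⁻¹ = [[1, 3], [1, 4]], and A = P·diag(−3, −1)·P⁻¹.
Then A³ = P·diag(−27, −1)·P⁻¹ = [[−108, 3], [27, −1]] · [[1, 3], [1, 4]] = [[−105, −312], [26, 77]].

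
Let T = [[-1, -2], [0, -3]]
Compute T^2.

[[1, 8], [0, 9]]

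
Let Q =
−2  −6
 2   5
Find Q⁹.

[[−1532, −3066], [1022, 2045]]

tr Q = 3 and det Q = 2, so the characteristic polynomial is λ² − (3)λ + (2) with roots 1 and 2.
Eigenvectors give P = [[−2, −3], [1, 2]] with P⁻¹ = [[−2, −3], [1, 2]], and Q = P·diag(1, 2)·P⁻¹.
Then Q⁹ = P·diag(1, 512)·P⁻¹ = [[−2, −1536], [1, 1024]] · [[−2, −3], [1, 2]] = [[−1532, −3066], [1022, 2045]].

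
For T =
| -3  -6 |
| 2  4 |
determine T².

[[-3, -6], [2, 4]]

T² = T (a projection; rank 1, trace 1), so T² = T.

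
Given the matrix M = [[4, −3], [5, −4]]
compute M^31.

M² = I (check: tr M = 0 and det M = −1), so M^31 = M since 31 is odd.

[[4, −3], [5, −4]]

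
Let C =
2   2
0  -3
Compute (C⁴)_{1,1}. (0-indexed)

81

C² = [[4, -2], [0, 9]]
C³ = [[8, 14], [0, -27]]
C⁴ = [[16, -26], [0, 81]]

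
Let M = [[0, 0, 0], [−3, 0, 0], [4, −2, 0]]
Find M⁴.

[[0, 0, 0], [0, 0, 0], [0, 0, 0]]

M is strictly triangular, hence nilpotent: M³ = 0, so M⁴ = 0.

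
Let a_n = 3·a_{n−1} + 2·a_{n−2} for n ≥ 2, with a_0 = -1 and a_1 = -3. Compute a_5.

With companion matrix A = [[3, 2], [1, 0]], [a_n, a_{n−1}]ᵀ = A·[a_{n−1}, a_{n−2}]ᵀ, so [a_5, a_4]ᵀ = A⁴·[a_1, a_0]ᵀ.
A⁴ = [[139, 78], [39, 22]], giving [a_5, a_4]ᵀ = [[-495], [-139]].

-495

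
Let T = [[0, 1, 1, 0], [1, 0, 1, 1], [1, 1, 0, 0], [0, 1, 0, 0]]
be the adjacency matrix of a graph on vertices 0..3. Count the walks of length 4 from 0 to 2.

6

The number of length-4 walks from vertex 0 to vertex 2 is entry (0,2) of T⁴, where T is the adjacency matrix.
T² = [[2, 1, 1, 1], [1, 3, 1, 0], [1, 1, 2, 1], [1, 0, 1, 1]]
T³ = [[2, 4, 3, 1], [4, 2, 4, 3], [3, 4, 2, 1], [1, 3, 1, 0]]
T⁴ = [[7, 6, 6, 4], [6, 11, 6, 2], [6, 6, 7, 4], [4, 2, 4, 3]]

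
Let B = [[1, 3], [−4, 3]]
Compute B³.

B² = [[−11, 12], [−16, −3]]
B³ = [[−59, 3], [−4, −57]]

[[−59, 3], [−4, −57]]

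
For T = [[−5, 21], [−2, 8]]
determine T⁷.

[[−761, 2667], [−254, 890]]

tr T = 3 and det T = 2, so the characteristic polynomial is λ² − (3)λ + (2) with roots 2 and 1.
Eigenvectors give P = [[3, 7], [1, 2]] with P⁻¹ = [[−2, 7], [1, −3]], and T = P·diag(2, 1)·P⁻¹.
Then T⁷ = P·diag(128, 1)·P⁻¹ = [[384, 7], [128, 2]] · [[−2, 7], [1, −3]] = [[−761, 2667], [−254, 890]].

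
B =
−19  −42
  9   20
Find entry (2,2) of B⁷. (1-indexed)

902

tr B = 1 and det B = −2, so the characteristic polynomial is λ² − (1)λ + (−2) with roots 2 and −1.
Eigenvectors give P = [[−2, 7], [1, −3]] with P⁻¹ = [[3, 7], [1, 2]], and B = P·diag(2, −1)·P⁻¹.
Then B⁷ = P·diag(128, −1)·P⁻¹ = [[−256, −7], [128, 3]] · [[3, 7], [1, 2]] = [[−775, −1806], [387, 902]].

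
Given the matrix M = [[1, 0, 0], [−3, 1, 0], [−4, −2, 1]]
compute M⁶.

[[1, 0, 0], [−18, 1, 0], [66, −12, 1]]

M = I + N where N = [[0, 0, 0], [−3, 0, 0], [−4, −2, 0]] is strictly lower-triangular, so N³ = 0.
(I + N)⁶ = I + 6·N + 15·N² = [[1, 0, 0], [−18, 1, 0], [66, −12, 1]].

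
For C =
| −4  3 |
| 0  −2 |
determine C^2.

[[16, −18], [0, 4]]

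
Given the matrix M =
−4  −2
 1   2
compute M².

[[14, 4], [−2, 2]]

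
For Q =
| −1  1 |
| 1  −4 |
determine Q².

[[2, −5], [−5, 17]]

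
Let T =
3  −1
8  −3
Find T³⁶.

T² = I (check: tr T = 0 and det T = −1), so T³⁶ = I since 36 is even.

[[1, 0], [0, 1]]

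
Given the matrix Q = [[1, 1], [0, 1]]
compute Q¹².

[[1, 12], [0, 1]]

Q = I + N where N = [[0, 1], [0, 0]] is strictly upper-triangular, so N² = 0.
(I + N)¹² = I + 12·N = [[1, 12], [0, 1]].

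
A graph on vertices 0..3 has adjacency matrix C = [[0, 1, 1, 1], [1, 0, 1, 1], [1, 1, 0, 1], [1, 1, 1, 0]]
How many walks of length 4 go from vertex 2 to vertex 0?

The number of length-4 walks from vertex 2 to vertex 0 is entry (2,0) of C^4, where C is the adjacency matrix.
C^2 = [[3, 2, 2, 2], [2, 3, 2, 2], [2, 2, 3, 2], [2, 2, 2, 3]]
C^3 = [[6, 7, 7, 7], [7, 6, 7, 7], [7, 7, 6, 7], [7, 7, 7, 6]]
C^4 = [[21, 20, 20, 20], [20, 21, 20, 20], [20, 20, 21, 20], [20, 20, 20, 21]]

20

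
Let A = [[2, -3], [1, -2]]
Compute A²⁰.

A² = I (check: tr A = 0 and det A = -1), so A²⁰ = I since 20 is even.

[[1, 0], [0, 1]]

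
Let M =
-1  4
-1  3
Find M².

[[-3, 8], [-2, 5]]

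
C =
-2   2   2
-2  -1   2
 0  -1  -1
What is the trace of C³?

C² = [[0, -8, -2], [6, -5, -8], [2, 2, -1]]
C³ = [[16, 10, -14], [-2, 25, 10], [-8, 3, 9]]

50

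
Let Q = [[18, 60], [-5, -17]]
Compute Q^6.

tr Q = 1 and det Q = -6, so the characteristic polynomial is λ² − (1)λ + (-6) with roots 3 and -2.
Eigenvectors give P = [[4, -3], [-1, 1]] with P⁻¹ = [[1, 3], [1, 4]], and Q = P·diag(3, -2)·P⁻¹.
Then Q^6 = P·diag(729, 64)·P⁻¹ = [[2916, -192], [-729, 64]] · [[1, 3], [1, 4]] = [[2724, 7980], [-665, -1931]].

[[2724, 7980], [-665, -1931]]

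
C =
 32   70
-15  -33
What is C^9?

[[121682, 282730], [-60585, -140853]]

tr C = -1 and det C = -6, so the characteristic polynomial is λ² − (-1)λ + (-6) with roots 2 and -3.
Eigenvectors give P = [[7, -2], [-3, 1]] with P⁻¹ = [[1, 2], [3, 7]], and C = P·diag(2, -3)·P⁻¹.
Then C^9 = P·diag(512, -19683)·P⁻¹ = [[3584, 39366], [-1536, -19683]] · [[1, 2], [3, 7]] = [[121682, 282730], [-60585, -140853]].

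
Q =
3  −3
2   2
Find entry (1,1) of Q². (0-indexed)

−2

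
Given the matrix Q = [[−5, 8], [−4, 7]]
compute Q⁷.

tr Q = 2 and det Q = −3, so the characteristic polynomial is λ² − (2)λ + (−3) with roots −1 and 3.
Eigenvectors give P = [[2, 1], [1, 1]] with P⁻¹ = [[1, −1], [−1, 2]], and Q = P·diag(−1, 3)·P⁻¹.
Then Q⁷ = P·diag(−1, 2187)·P⁻¹ = [[−2, 2187], [−1, 2187]] · [[1, −1], [−1, 2]] = [[−2189, 4376], [−2188, 4375]].

[[−2189, 4376], [−2188, 4375]]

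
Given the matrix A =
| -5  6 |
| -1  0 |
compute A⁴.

[[211, -390], [65, -114]]

tr A = -5 and det A = 6, so the characteristic polynomial is λ² − (-5)λ + (6) with roots -2 and -3.
Eigenvectors give P = [[2, 3], [1, 1]] with P⁻¹ = [[-1, 3], [1, -2]], and A = P·diag(-2, -3)·P⁻¹.
Then A⁴ = P·diag(16, 81)·P⁻¹ = [[32, 243], [16, 81]] · [[-1, 3], [1, -2]] = [[211, -390], [65, -114]].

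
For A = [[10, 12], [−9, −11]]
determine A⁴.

tr A = −1 and det A = −2, so the characteristic polynomial is λ² − (−1)λ + (−2) with roots 1 and −2.
Eigenvectors give P = [[4, −1], [−3, 1]] with P⁻¹ = [[1, 1], [3, 4]], and A = P·diag(1, −2)·P⁻¹.
Then A⁴ = P·diag(1, 16)·P⁻¹ = [[4, −16], [−3, 16]] · [[1, 1], [3, 4]] = [[−44, −60], [45, 61]].

[[−44, −60], [45, 61]]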